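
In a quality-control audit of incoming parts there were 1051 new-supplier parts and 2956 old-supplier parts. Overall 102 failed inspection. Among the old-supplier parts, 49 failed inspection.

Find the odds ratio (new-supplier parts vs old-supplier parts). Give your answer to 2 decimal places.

OR ≈ 3.15

new-supplier parts with the outcome: 102 − 49 = 53
new-supplier parts without the outcome: 1051 − 53 = 998
old-supplier parts without the outcome: 2956 − 49 = 2907
OR = (53 × 2907) / (998 × 49) = 154071/48902 ≈ 3.15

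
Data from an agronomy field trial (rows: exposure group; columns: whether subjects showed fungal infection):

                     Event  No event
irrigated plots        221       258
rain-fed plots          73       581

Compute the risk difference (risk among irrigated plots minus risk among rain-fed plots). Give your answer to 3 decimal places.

risk, irrigated plots = 221/479 = 0.4614
risk, rain-fed plots = 73/654 = 0.1116
risk difference = 0.4614 − 0.1116 = 0.350

0.350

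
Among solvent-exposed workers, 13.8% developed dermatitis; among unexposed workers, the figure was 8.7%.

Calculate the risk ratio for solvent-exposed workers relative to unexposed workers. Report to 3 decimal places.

RR = 0.1380 / 0.0870 = 1.586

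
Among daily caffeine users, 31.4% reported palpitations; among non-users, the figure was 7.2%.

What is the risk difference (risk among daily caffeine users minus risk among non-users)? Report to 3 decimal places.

risk difference = 0.3140 − 0.0720 = 0.242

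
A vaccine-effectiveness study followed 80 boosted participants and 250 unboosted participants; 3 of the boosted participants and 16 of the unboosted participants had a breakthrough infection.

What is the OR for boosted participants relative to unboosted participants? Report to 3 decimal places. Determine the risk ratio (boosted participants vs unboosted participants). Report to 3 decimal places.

OR = 0.570; RR = 0.586

OR = (3 × 234) / (77 × 16) = 702/1232 ≈ 0.570
risk, boosted participants = 3/80 = 0.03750
risk, unboosted participants = 16/250 = 0.06400
RR = 0.03750 / 0.06400 = 0.586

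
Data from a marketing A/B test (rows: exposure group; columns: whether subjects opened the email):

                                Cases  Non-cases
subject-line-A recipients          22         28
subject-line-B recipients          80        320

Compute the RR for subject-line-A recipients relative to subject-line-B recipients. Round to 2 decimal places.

risk, subject-line-A recipients = 22/50 = 0.4400
risk, subject-line-B recipients = 80/400 = 0.2000
RR = 0.4400 / 0.2000 = 2.20

2.20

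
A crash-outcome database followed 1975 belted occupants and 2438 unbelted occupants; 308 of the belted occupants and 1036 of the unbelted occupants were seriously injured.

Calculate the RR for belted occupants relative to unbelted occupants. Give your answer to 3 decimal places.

risk, belted occupants = 308/1975 = 0.1559
risk, unbelted occupants = 1036/2438 = 0.4249
RR = 0.1559 / 0.4249 = 0.367

RR ≈ 0.367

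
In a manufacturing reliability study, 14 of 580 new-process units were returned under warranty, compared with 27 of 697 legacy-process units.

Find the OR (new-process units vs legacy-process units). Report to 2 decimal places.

0.61

odds, new-process units = 14/566 = 0.02473
odds, legacy-process units = 27/670 = 0.04030
OR = 0.02473 / 0.04030 = 0.61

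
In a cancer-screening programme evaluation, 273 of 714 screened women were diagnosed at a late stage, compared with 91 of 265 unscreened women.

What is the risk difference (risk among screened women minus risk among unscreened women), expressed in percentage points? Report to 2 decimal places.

risk, screened women = 273/714 = 0.3824
risk, unscreened women = 91/265 = 0.3434
risk difference = 0.3824 − 0.3434 = 0.0390 → 3.90 percentage points

3.90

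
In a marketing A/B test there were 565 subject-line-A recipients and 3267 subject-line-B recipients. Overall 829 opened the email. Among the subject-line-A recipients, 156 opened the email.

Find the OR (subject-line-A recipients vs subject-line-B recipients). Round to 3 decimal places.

subject-line-A recipients without the outcome: 565 − 156 = 409
subject-line-B recipients with the outcome: 829 − 156 = 673
subject-line-B recipients without the outcome: 3267 − 673 = 2594
OR = (156 × 2594) / (409 × 673) = 404664/275257 ≈ 1.470

OR: 1.470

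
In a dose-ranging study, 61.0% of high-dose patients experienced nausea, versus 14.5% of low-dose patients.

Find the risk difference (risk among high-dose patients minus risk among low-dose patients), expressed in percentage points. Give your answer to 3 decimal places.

46.500

risk difference = 0.6100 − 0.1450 = 0.4650 → 46.500 percentage points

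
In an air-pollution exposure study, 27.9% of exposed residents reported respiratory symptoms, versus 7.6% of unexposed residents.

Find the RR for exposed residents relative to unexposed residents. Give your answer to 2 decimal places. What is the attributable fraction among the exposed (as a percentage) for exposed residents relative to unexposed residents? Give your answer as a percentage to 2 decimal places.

RR = 0.2790 / 0.0760 = 3.67
AR% = (0.2790 − 0.0760) / 0.2790 = 0.7276 → 72.76%

RR = 3.67; AR% = 72.76%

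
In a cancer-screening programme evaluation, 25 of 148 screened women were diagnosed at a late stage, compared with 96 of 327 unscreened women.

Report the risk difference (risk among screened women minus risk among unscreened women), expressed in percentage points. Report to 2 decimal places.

-12.47

risk, screened women = 25/148 = 0.1689
risk, unscreened women = 96/327 = 0.2936
risk difference = 0.1689 − 0.2936 = -0.1247 → -12.47 percentage points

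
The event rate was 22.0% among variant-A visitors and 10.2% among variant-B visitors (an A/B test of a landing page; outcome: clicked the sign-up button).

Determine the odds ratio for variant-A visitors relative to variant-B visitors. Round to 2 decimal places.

2.48

odds, variant-A visitors = 0.2200/0.7800 = 0.2821
odds, variant-B visitors = 0.1020/0.8980 = 0.1136
OR = 0.2821 / 0.1136 = 2.48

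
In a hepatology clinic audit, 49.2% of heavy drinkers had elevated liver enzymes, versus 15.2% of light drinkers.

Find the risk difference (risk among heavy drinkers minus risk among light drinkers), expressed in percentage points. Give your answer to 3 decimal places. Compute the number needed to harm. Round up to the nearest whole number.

RD = 34.000; NNH = 3

risk difference = 0.4920 − 0.1520 = 0.3400 → 34.000 percentage points
absolute risk difference = 0.340000
1 / 0.340000 = 2.941 → round up → 3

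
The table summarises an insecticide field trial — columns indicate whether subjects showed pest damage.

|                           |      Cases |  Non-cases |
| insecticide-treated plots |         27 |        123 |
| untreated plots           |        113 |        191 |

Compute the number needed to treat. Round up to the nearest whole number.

NNT ≈ 6

risk, insecticide-treated plots = 27/150 = 0.180000
risk, untreated plots = 113/304 = 0.371711
absolute risk difference = 0.191711
1 / 0.191711 = 5.216 → round up → 6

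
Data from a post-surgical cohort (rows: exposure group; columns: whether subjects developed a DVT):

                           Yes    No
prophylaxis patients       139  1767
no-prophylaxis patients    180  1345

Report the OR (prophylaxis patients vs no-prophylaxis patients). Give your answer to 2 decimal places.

OR = (139 × 1345) / (1767 × 180) = 186955/318060 ≈ 0.59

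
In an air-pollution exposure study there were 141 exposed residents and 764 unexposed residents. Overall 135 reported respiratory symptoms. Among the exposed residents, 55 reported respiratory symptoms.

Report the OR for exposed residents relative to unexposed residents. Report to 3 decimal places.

OR: 5.468

exposed residents without the outcome: 141 − 55 = 86
unexposed residents with the outcome: 135 − 55 = 80
unexposed residents without the outcome: 764 − 80 = 684
OR = (55 × 684) / (86 × 80) = 37620/6880 ≈ 5.468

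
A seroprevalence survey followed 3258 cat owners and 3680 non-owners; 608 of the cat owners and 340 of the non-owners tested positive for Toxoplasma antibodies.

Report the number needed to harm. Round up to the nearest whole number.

risk, cat owners = 608/3258 = 0.186618
risk, non-owners = 340/3680 = 0.092391
absolute risk difference = 0.094226
1 / 0.094226 = 10.613 → round up → 11

NNH = 11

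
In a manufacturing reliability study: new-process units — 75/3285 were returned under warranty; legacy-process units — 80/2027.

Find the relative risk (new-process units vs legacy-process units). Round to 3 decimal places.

RR ≈ 0.578

risk, new-process units = 75/3285 = 0.02283
risk, legacy-process units = 80/2027 = 0.03947
RR = 0.02283 / 0.03947 = 0.578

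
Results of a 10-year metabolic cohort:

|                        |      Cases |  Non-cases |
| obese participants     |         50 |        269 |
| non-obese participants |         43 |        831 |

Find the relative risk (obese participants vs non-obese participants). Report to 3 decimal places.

risk, obese participants = 50/319 = 0.15674
risk, non-obese participants = 43/874 = 0.04920
RR = 0.15674 / 0.04920 = 3.186

3.186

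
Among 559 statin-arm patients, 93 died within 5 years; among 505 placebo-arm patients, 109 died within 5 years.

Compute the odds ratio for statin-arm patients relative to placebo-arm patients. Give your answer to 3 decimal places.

OR = (93 × 396) / (466 × 109) = 36828/50794 ≈ 0.725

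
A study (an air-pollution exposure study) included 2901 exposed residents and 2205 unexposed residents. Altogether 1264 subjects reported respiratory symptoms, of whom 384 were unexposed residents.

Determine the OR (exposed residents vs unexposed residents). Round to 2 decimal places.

exposed residents with the outcome: 1264 − 384 = 880
exposed residents without the outcome: 2901 − 880 = 2021
unexposed residents without the outcome: 2205 − 384 = 1821
odds, exposed residents = 880/2021 = 0.4354
odds, unexposed residents = 384/1821 = 0.2109
OR = 0.4354 / 0.2109 = 2.06

OR = 2.06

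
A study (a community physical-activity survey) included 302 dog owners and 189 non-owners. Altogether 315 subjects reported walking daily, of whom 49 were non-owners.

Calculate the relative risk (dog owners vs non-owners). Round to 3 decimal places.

3.397

dog owners with the outcome: 315 − 49 = 266
dog owners without the outcome: 302 − 266 = 36
non-owners without the outcome: 189 − 49 = 140
risk, dog owners = 266/302 = 0.8808
risk, non-owners = 49/189 = 0.2593
RR = 0.8808 / 0.2593 = 3.397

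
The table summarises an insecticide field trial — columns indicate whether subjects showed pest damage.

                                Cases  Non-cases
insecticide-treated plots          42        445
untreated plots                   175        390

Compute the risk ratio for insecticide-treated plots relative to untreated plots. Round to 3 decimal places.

RR: 0.278

risk, insecticide-treated plots = 42/487 = 0.0862
risk, untreated plots = 175/565 = 0.3097
RR = 0.0862 / 0.3097 = 0.278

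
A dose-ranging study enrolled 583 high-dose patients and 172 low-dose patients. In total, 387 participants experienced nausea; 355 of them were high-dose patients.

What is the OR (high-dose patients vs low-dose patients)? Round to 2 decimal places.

high-dose patients without the outcome: 583 − 355 = 228
low-dose patients with the outcome: 387 − 355 = 32
low-dose patients without the outcome: 172 − 32 = 140
odds, high-dose patients = 355/228 = 1.5570
odds, low-dose patients = 32/140 = 0.2286
OR = 1.5570 / 0.2286 = 6.81

OR = 6.81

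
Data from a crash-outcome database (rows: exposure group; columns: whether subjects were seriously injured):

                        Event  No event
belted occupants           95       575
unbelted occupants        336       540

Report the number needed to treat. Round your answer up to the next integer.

5

risk, belted occupants = 95/670 = 0.141791
risk, unbelted occupants = 336/876 = 0.383562
absolute risk difference = 0.241771
1 / 0.241771 = 4.136 → round up → 5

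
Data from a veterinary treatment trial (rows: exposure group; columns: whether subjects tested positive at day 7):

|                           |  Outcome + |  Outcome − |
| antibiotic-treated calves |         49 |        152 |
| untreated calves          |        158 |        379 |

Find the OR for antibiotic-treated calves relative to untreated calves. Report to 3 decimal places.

OR: 0.773

odds, antibiotic-treated calves = 49/152 = 0.3224
odds, untreated calves = 158/379 = 0.4169
OR = 0.3224 / 0.4169 = 0.773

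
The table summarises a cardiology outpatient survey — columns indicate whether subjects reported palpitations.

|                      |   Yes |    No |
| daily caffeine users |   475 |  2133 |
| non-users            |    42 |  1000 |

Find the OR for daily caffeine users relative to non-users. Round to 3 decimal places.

OR: 5.302

odds, daily caffeine users = 475/2133 = 0.22269
odds, non-users = 42/1000 = 0.04200
OR = 0.22269 / 0.04200 = 5.302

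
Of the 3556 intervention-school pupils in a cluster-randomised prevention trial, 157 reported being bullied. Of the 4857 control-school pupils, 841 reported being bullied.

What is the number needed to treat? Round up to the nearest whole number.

risk, intervention-school pupils = 157/3556 = 0.044151
risk, control-school pupils = 841/4857 = 0.173152
absolute risk difference = 0.129001
1 / 0.129001 = 7.752 → round up → 8

8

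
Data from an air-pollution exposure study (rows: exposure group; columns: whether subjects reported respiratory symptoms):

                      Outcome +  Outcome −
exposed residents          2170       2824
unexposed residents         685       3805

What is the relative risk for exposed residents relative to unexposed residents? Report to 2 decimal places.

RR: 2.85

risk, exposed residents = 2170/4994 = 0.4345
risk, unexposed residents = 685/4490 = 0.1526
RR = 0.4345 / 0.1526 = 2.85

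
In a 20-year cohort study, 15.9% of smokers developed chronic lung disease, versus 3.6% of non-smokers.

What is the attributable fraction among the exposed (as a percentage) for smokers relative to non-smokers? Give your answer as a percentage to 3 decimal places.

AR% = (0.15900 − 0.03600) / 0.15900 = 0.7736 → 77.358%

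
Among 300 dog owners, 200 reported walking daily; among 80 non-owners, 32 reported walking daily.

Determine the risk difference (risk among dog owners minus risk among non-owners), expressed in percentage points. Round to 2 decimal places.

risk, dog owners = 200/300 = 0.6667
risk, non-owners = 32/80 = 0.4000
risk difference = 0.6667 − 0.4000 = 0.2667 → 26.67 percentage points

RD: 26.67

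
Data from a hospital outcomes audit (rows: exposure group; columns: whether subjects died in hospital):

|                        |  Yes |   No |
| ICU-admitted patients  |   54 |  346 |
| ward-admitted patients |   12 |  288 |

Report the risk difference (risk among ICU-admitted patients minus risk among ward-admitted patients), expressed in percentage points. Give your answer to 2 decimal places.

9.50

risk, ICU-admitted patients = 54/400 = 0.13500
risk, ward-admitted patients = 12/300 = 0.04000
risk difference = 0.13500 − 0.04000 = 0.09500 → 9.50 percentage points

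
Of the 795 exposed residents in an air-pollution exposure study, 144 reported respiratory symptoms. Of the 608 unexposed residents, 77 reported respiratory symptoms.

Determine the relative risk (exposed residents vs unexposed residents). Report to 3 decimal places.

RR: 1.430

risk, exposed residents = 144/795 = 0.1811
risk, unexposed residents = 77/608 = 0.1266
RR = 0.1811 / 0.1266 = 1.430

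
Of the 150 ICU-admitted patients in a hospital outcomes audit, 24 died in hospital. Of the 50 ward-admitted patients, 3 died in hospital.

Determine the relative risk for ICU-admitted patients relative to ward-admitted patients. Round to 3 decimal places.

risk, ICU-admitted patients = 24/150 = 0.1600
risk, ward-admitted patients = 3/50 = 0.0600
RR = 0.1600 / 0.0600 = 2.667

RR: 2.667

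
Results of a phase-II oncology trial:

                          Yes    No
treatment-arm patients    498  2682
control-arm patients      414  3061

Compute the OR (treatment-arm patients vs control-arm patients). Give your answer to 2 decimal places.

odds, treatment-arm patients = 498/2682 = 0.1857
odds, control-arm patients = 414/3061 = 0.1352
OR = 0.1857 / 0.1352 = 1.37

OR ≈ 1.37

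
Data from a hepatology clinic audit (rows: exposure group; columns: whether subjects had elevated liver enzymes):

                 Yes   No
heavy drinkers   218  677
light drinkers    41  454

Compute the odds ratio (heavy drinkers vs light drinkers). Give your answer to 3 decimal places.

OR = (218 × 454) / (677 × 41) = 98972/27757 ≈ 3.566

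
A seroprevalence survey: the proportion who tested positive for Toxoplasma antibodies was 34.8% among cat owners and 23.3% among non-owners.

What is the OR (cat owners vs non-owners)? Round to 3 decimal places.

odds, cat owners = 0.3480/0.6520 = 0.5337
odds, non-owners = 0.2330/0.7670 = 0.3038
OR = 0.5337 / 0.3038 = 1.757

1.757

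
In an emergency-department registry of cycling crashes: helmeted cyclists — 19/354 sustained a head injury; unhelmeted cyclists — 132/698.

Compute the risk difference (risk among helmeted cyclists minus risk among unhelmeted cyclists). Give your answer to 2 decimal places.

RD = -0.14

risk, helmeted cyclists = 19/354 = 0.0537
risk, unhelmeted cyclists = 132/698 = 0.1891
risk difference = 0.0537 − 0.1891 = -0.14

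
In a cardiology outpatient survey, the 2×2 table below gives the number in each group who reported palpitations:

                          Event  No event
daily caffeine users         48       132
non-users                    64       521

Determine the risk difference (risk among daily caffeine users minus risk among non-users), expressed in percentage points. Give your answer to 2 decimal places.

RD: 15.73

risk, daily caffeine users = 48/180 = 0.2667
risk, non-users = 64/585 = 0.1094
risk difference = 0.2667 − 0.1094 = 0.1573 → 15.73 percentage points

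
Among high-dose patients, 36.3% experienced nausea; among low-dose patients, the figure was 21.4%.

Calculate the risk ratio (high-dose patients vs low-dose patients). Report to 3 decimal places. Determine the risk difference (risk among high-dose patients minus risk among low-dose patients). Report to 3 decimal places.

RR = 0.3630 / 0.2140 = 1.696
risk difference = 0.3630 − 0.2140 = 0.149

RR = 1.696; RD = 0.149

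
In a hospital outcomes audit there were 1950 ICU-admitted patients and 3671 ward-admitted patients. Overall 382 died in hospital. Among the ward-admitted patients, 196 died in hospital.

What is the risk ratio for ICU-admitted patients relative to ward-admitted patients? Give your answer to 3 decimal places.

RR ≈ 1.787

ICU-admitted patients with the outcome: 382 − 196 = 186
ICU-admitted patients without the outcome: 1950 − 186 = 1764
ward-admitted patients without the outcome: 3671 − 196 = 3475
risk, ICU-admitted patients = 186/1950 = 0.0954
risk, ward-admitted patients = 196/3671 = 0.0534
RR = 0.0954 / 0.0534 = 1.787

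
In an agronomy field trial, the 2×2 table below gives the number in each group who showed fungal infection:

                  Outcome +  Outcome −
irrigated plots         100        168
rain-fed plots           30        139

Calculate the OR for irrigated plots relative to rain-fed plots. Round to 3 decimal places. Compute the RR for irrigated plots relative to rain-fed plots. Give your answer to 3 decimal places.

OR = 2.758; RR = 2.102

OR = (100 × 139) / (168 × 30) = 13900/5040 ≈ 2.758
risk, irrigated plots = 100/268 = 0.3731
risk, rain-fed plots = 30/169 = 0.1775
RR = 0.3731 / 0.1775 = 2.102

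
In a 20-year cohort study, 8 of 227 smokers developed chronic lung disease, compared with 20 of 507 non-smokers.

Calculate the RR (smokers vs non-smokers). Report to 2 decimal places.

0.89

risk, smokers = 8/227 = 0.03524
risk, non-smokers = 20/507 = 0.03945
RR = 0.03524 / 0.03945 = 0.89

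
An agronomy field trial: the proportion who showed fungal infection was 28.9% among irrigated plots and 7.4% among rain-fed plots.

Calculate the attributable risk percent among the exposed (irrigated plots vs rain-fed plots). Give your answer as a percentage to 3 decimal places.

AR% = (0.2890 − 0.0740) / 0.2890 = 0.7439 → 74.394%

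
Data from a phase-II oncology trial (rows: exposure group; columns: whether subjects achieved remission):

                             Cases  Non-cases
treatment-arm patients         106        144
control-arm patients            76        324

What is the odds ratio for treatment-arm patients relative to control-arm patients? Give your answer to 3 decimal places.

OR = (106 × 324) / (144 × 76) = 34344/10944 ≈ 3.138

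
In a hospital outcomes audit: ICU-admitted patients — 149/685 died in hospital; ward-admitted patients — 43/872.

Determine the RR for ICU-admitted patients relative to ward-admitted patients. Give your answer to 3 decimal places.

RR ≈ 4.411

risk, ICU-admitted patients = 149/685 = 0.21752
risk, ward-admitted patients = 43/872 = 0.04931
RR = 0.21752 / 0.04931 = 4.411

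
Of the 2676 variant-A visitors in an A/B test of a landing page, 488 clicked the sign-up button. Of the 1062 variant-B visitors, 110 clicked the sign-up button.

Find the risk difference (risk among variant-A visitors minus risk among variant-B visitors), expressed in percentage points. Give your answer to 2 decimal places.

7.88

risk, variant-A visitors = 488/2676 = 0.1824
risk, variant-B visitors = 110/1062 = 0.1036
risk difference = 0.1824 − 0.1036 = 0.0788 → 7.88 percentage points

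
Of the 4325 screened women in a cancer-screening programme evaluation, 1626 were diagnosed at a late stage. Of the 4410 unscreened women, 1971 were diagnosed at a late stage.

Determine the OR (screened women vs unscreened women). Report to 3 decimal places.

OR = (1626 × 2439) / (2699 × 1971) = 3965814/5319729 ≈ 0.745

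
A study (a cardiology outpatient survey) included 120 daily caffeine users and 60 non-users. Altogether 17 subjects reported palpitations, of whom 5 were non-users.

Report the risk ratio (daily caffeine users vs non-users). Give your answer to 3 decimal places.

1.200

daily caffeine users with the outcome: 17 − 5 = 12
daily caffeine users without the outcome: 120 − 12 = 108
non-users without the outcome: 60 − 5 = 55
risk, daily caffeine users = 12/120 = 0.1000
risk, non-users = 5/60 = 0.0833
RR = 0.1000 / 0.0833 = 1.200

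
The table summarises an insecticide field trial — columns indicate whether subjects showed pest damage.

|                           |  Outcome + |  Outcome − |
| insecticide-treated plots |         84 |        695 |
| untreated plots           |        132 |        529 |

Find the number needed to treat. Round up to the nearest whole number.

NNT ≈ 11

risk, insecticide-treated plots = 84/779 = 0.107831
risk, untreated plots = 132/661 = 0.199697
absolute risk difference = 0.091867
1 / 0.091867 = 10.885 → round up → 11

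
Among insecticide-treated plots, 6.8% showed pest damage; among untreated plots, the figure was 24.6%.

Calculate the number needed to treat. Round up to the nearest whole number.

absolute risk difference = 0.178000
1 / 0.178000 = 5.618 → round up → 6

NNT: 6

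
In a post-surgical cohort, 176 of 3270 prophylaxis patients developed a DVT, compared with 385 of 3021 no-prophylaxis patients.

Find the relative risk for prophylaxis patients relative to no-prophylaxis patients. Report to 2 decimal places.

risk, prophylaxis patients = 176/3270 = 0.0538
risk, no-prophylaxis patients = 385/3021 = 0.1274
RR = 0.0538 / 0.1274 = 0.42

0.42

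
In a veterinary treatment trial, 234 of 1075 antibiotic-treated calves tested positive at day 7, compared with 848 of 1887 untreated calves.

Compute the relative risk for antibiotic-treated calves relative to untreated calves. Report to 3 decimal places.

0.484

risk, antibiotic-treated calves = 234/1075 = 0.2177
risk, untreated calves = 848/1887 = 0.4494
RR = 0.2177 / 0.4494 = 0.484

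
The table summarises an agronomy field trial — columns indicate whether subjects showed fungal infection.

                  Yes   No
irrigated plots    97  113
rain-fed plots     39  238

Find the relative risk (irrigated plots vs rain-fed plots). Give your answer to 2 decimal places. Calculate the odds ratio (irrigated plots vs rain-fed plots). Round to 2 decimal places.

risk, irrigated plots = 97/210 = 0.4619
risk, rain-fed plots = 39/277 = 0.1408
RR = 0.4619 / 0.1408 = 3.28
OR = (97 × 238) / (113 × 39) = 23086/4407 ≈ 5.24

RR = 3.28; OR = 5.24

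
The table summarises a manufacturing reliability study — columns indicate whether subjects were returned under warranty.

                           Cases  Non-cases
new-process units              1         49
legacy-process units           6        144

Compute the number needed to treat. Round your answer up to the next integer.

NNT ≈ 50

risk, new-process units = 1/50 = 0.020000
risk, legacy-process units = 6/150 = 0.040000
absolute risk difference = 0.020000
1 / 0.020000 = 50.000 → round up → 50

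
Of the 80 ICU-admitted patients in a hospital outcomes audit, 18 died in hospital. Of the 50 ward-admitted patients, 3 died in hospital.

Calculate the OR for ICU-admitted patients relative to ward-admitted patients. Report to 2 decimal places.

OR = (18 × 47) / (62 × 3) = 846/186 ≈ 4.55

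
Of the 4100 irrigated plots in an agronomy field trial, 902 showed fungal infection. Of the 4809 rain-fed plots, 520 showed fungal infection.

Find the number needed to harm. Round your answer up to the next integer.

risk, irrigated plots = 902/4100 = 0.220000
risk, rain-fed plots = 520/4809 = 0.108131
absolute risk difference = 0.111869
1 / 0.111869 = 8.939 → round up → 9

NNH = 9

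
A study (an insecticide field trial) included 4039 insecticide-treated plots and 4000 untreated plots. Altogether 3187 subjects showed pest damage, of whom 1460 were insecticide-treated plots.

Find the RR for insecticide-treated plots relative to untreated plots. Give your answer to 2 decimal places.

0.84

insecticide-treated plots without the outcome: 4039 − 1460 = 2579
untreated plots with the outcome: 3187 − 1460 = 1727
untreated plots without the outcome: 4000 − 1727 = 2273
risk, insecticide-treated plots = 1460/4039 = 0.3615
risk, untreated plots = 1727/4000 = 0.4318
RR = 0.3615 / 0.4318 = 0.84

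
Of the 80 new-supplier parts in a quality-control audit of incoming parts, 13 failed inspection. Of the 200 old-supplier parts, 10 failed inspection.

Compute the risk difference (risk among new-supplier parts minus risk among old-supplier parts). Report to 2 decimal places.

RD ≈ 0.11

risk, new-supplier parts = 13/80 = 0.1625
risk, old-supplier parts = 10/200 = 0.0500
risk difference = 0.1625 − 0.0500 = 0.11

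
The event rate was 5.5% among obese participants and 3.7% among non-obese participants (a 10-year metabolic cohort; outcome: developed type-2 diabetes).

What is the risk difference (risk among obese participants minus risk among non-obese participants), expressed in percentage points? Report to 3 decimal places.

risk difference = 0.05500 − 0.03700 = 0.01800 → 1.800 percentage points

RD: 1.800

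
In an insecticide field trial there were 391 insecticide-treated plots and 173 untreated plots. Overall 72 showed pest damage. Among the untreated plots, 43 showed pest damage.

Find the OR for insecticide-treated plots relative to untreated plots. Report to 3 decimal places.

insecticide-treated plots with the outcome: 72 − 43 = 29
insecticide-treated plots without the outcome: 391 − 29 = 362
untreated plots without the outcome: 173 − 43 = 130
OR = (29 × 130) / (362 × 43) = 3770/15566 ≈ 0.242

OR ≈ 0.242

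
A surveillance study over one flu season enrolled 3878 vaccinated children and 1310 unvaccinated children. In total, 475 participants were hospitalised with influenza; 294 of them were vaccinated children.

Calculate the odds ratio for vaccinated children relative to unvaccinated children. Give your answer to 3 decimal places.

OR = 0.512

vaccinated children without the outcome: 3878 − 294 = 3584
unvaccinated children with the outcome: 475 − 294 = 181
unvaccinated children without the outcome: 1310 − 181 = 1129
OR = (294 × 1129) / (3584 × 181) = 331926/648704 ≈ 0.512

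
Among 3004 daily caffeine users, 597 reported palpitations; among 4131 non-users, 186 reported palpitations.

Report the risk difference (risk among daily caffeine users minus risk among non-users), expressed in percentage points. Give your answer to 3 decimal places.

risk, daily caffeine users = 597/3004 = 0.19874
risk, non-users = 186/4131 = 0.04503
risk difference = 0.19874 − 0.04503 = 0.15371 → 15.371 percentage points

RD: 15.371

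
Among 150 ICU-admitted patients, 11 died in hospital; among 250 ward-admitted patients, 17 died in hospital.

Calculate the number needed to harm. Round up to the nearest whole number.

risk, ICU-admitted patients = 11/150 = 0.073333
risk, ward-admitted patients = 17/250 = 0.068000
absolute risk difference = 0.005333
1 / 0.005333 = 187.512 → round up → 188

188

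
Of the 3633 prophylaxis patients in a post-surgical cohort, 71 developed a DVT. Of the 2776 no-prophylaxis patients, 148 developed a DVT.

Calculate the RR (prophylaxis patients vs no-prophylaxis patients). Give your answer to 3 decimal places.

risk, prophylaxis patients = 71/3633 = 0.01954
risk, no-prophylaxis patients = 148/2776 = 0.05331
RR = 0.01954 / 0.05331 = 0.367

0.367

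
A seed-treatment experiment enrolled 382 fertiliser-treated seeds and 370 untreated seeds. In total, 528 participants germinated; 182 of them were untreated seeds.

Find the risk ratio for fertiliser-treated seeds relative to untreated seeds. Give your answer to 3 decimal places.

RR = 1.841

fertiliser-treated seeds with the outcome: 528 − 182 = 346
fertiliser-treated seeds without the outcome: 382 − 346 = 36
untreated seeds without the outcome: 370 − 182 = 188
risk, fertiliser-treated seeds = 346/382 = 0.9058
risk, untreated seeds = 182/370 = 0.4919
RR = 0.9058 / 0.4919 = 1.841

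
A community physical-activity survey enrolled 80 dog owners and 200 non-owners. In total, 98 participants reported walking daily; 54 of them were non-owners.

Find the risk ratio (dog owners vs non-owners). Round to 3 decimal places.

RR: 2.037

dog owners with the outcome: 98 − 54 = 44
dog owners without the outcome: 80 − 44 = 36
non-owners without the outcome: 200 − 54 = 146
risk, dog owners = 44/80 = 0.5500
risk, non-owners = 54/200 = 0.2700
RR = 0.5500 / 0.2700 = 2.037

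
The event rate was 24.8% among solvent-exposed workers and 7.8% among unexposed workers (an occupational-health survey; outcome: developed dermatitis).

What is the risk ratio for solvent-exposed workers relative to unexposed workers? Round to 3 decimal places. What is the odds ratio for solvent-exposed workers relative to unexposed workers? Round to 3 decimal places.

RR = 3.179; OR = 3.898

RR = 0.2480 / 0.0780 = 3.179
odds, solvent-exposed workers = 0.2480/0.7520 = 0.3298
odds, unexposed workers = 0.0780/0.9220 = 0.0846
OR = 0.3298 / 0.0846 = 3.898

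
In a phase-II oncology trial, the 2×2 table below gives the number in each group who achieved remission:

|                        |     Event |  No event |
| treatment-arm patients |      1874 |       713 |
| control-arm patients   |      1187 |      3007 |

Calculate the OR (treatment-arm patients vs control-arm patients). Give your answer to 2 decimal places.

odds, treatment-arm patients = 1874/713 = 2.6283
odds, control-arm patients = 1187/3007 = 0.3947
OR = 2.6283 / 0.3947 = 6.66

OR: 6.66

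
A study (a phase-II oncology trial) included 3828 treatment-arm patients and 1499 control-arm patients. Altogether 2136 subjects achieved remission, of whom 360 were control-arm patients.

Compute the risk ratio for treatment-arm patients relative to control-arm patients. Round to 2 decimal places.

RR ≈ 1.93

treatment-arm patients with the outcome: 2136 − 360 = 1776
treatment-arm patients without the outcome: 3828 − 1776 = 2052
control-arm patients without the outcome: 1499 − 360 = 1139
risk, treatment-arm patients = 1776/3828 = 0.4639
risk, control-arm patients = 360/1499 = 0.2402
RR = 0.4639 / 0.2402 = 1.93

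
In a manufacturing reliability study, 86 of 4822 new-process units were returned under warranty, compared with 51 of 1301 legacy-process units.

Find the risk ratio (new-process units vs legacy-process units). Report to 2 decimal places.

risk, new-process units = 86/4822 = 0.01783
risk, legacy-process units = 51/1301 = 0.03920
RR = 0.01783 / 0.03920 = 0.45

0.45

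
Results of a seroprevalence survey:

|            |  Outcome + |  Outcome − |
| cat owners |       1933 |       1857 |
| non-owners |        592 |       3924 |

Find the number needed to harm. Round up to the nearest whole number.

NNH: 3

risk, cat owners = 1933/3790 = 0.510026
risk, non-owners = 592/4516 = 0.131089
absolute risk difference = 0.378937
1 / 0.378937 = 2.639 → round up → 3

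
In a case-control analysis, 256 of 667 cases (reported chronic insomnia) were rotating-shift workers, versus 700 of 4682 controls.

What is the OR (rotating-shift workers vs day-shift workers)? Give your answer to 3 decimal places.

OR = (256 × 3982) / (700 × 411) = 1019392/287700 ≈ 3.543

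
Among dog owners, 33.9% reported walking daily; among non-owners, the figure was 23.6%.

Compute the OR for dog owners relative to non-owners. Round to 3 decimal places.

odds, dog owners = 0.3390/0.6610 = 0.5129
odds, non-owners = 0.2360/0.7640 = 0.3089
OR = 0.5129 / 0.3089 = 1.660

OR = 1.660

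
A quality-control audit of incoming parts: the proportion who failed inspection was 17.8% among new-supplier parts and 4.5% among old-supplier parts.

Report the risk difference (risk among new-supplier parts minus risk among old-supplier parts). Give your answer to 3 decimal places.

risk difference = 0.17800 − 0.04500 = 0.133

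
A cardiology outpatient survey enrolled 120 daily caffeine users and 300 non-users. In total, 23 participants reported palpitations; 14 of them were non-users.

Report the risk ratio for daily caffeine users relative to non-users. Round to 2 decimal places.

1.61

daily caffeine users with the outcome: 23 − 14 = 9
daily caffeine users without the outcome: 120 − 9 = 111
non-users without the outcome: 300 − 14 = 286
risk, daily caffeine users = 9/120 = 0.07500
risk, non-users = 14/300 = 0.04667
RR = 0.07500 / 0.04667 = 1.61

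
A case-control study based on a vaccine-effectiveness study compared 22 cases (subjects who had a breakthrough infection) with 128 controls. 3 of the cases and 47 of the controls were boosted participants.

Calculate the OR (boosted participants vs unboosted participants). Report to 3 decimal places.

OR = (3 × 81) / (47 × 19) = 243/893 ≈ 0.272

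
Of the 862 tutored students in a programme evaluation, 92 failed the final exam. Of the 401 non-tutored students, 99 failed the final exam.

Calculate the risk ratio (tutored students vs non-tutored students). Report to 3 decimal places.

risk, tutored students = 92/862 = 0.1067
risk, non-tutored students = 99/401 = 0.2469
RR = 0.1067 / 0.2469 = 0.432

0.432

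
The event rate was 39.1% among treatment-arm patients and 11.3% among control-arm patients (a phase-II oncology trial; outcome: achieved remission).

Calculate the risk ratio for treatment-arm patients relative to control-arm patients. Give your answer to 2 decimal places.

RR = 0.3910 / 0.1130 = 3.46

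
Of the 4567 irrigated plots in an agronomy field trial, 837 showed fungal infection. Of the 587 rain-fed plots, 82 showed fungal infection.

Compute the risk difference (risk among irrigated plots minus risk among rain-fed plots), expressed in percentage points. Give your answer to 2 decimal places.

risk, irrigated plots = 837/4567 = 0.1833
risk, rain-fed plots = 82/587 = 0.1397
risk difference = 0.1833 − 0.1397 = 0.0436 → 4.36 percentage points

RD ≈ 4.36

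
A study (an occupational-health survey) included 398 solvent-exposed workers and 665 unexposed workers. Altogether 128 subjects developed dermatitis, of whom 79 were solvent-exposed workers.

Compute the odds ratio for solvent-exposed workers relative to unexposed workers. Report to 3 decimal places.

solvent-exposed workers without the outcome: 398 − 79 = 319
unexposed workers with the outcome: 128 − 79 = 49
unexposed workers without the outcome: 665 − 49 = 616
OR = (79 × 616) / (319 × 49) = 48664/15631 ≈ 3.113

3.113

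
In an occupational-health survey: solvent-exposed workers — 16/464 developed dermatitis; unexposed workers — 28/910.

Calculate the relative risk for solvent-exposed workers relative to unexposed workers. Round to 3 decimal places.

risk, solvent-exposed workers = 16/464 = 0.03448
risk, unexposed workers = 28/910 = 0.03077
RR = 0.03448 / 0.03077 = 1.121

RR: 1.121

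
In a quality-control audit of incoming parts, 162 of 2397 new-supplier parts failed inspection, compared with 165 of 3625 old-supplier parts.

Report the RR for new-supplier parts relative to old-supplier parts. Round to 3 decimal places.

risk, new-supplier parts = 162/2397 = 0.06758
risk, old-supplier parts = 165/3625 = 0.04552
RR = 0.06758 / 0.04552 = 1.485

1.485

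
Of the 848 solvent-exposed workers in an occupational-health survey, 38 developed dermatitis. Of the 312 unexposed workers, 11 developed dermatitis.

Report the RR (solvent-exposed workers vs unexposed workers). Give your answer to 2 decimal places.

1.27

risk, solvent-exposed workers = 38/848 = 0.04481
risk, unexposed workers = 11/312 = 0.03526
RR = 0.04481 / 0.03526 = 1.27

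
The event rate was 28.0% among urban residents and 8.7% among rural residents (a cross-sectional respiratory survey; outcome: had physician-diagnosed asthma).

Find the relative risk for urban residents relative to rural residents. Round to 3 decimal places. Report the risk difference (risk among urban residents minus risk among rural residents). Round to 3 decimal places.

RR = 0.2800 / 0.0870 = 3.218
risk difference = 0.2800 − 0.0870 = 0.193

RR = 3.218; RD = 0.193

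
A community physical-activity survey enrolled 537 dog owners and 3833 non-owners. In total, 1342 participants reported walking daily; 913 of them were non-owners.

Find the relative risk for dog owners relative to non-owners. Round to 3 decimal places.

3.354

dog owners with the outcome: 1342 − 913 = 429
dog owners without the outcome: 537 − 429 = 108
non-owners without the outcome: 3833 − 913 = 2920
risk, dog owners = 429/537 = 0.7989
risk, non-owners = 913/3833 = 0.2382
RR = 0.7989 / 0.2382 = 3.354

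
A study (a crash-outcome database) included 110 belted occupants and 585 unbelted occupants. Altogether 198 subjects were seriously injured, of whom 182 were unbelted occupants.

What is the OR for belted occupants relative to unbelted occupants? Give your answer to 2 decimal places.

belted occupants with the outcome: 198 − 182 = 16
belted occupants without the outcome: 110 − 16 = 94
unbelted occupants without the outcome: 585 − 182 = 403
OR = (16 × 403) / (94 × 182) = 6448/17108 ≈ 0.38

OR = 0.38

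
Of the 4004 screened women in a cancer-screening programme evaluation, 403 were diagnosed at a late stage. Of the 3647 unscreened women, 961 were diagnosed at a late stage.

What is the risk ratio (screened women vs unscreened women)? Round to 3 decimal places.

RR ≈ 0.382

risk, screened women = 403/4004 = 0.1006
risk, unscreened women = 961/3647 = 0.2635
RR = 0.1006 / 0.2635 = 0.382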